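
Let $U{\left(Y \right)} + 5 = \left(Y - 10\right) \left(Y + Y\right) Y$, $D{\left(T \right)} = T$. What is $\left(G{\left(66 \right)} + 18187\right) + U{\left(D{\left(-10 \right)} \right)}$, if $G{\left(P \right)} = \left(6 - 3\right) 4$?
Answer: $14194$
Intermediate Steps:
$U{\left(Y \right)} = -5 + 2 Y^{2} \left(-10 + Y\right)$ ($U{\left(Y \right)} = -5 + \left(Y - 10\right) \left(Y + Y\right) Y = -5 + \left(-10 + Y\right) 2 Y Y = -5 + 2 Y \left(-10 + Y\right) Y = -5 + 2 Y^{2} \left(-10 + Y\right)$)
$G{\left(P \right)} = 12$ ($G{\left(P \right)} = 3 \cdot 4 = 12$)
$\left(G{\left(66 \right)} + 18187\right) + U{\left(D{\left(-10 \right)} \right)} = \left(12 + 18187\right) - \left(5 + 2000 + 2000\right) = 18199 - 4005 = 14194$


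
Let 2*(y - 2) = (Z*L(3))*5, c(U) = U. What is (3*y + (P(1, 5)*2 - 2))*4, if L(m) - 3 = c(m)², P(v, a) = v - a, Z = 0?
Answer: -16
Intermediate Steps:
L(m) = 3 + m²
y = 2 (y = 2 + ((0*(3 + 3²))*5)/2 = 2 + ((0*(3 + 9))*5)/2 = 2 + ((0*12)*5)/2 = 2 + (0*5)/2 = 2 + (½)*0 = 2 + 0 = 2)
(3*y + (P(1, 5)*2 - 2))*4 = (3*2 + ((1 - 1*5)*2 - 2))*4 = (6 + ((1 - 5)*2 - 2))*4 = (6 + (-4*2 - 2))*4 = (6 + (-8 - 2))*4 = (6 - 10)*4 = -4*4 = -16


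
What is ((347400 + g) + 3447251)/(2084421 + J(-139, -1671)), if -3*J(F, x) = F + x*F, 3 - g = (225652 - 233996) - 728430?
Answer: 13594284/6021133 ≈ 2.2578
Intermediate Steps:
g = 736777 (g = 3 - ((225652 - 233996) - 728430) = 3 - (-8344 - 728430) = 3 - 1*(-736774) = 3 + 736774 = 736777)
J(F, x) = -F/3 - F*x/3 (J(F, x) = -(F + x*F)/3 = -(F + F*x)/3 = -F/3 - F*x/3)
((347400 + g) + 3447251)/(2084421 + J(-139, -1671)) = ((347400 + 736777) + 3447251)/(2084421 - ⅓*(-139)*(1 - 1671)) = (1084177 + 3447251)/(2084421 - ⅓*(-139)*(-1670)) = 4531428/(2084421 - 232130/3) = 4531428/(6021133/3) = 4531428*(3/6021133) = 13594284/6021133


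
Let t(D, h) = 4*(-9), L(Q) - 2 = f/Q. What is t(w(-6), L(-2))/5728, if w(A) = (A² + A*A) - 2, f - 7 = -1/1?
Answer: -9/1432 ≈ -0.0062849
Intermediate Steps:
f = 6 (f = 7 - 1/1 = 7 - 1*1 = 7 - 1 = 6)
L(Q) = 2 + 6/Q
w(A) = -2 + 2*A² (w(A) = (A² + A²) - 2 = 2*A² - 2 = -2 + 2*A²)
t(D, h) = -36
t(w(-6), L(-2))/5728 = -36/5728 = -36*1/5728 = -9/1432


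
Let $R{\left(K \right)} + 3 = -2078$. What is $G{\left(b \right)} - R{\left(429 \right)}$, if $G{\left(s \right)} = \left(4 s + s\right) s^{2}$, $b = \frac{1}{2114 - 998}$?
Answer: $\frac{2892442032581}{1389928896} \approx 2081.0$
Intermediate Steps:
$R{\left(K \right)} = -2081$ ($R{\left(K \right)} = -3 - 2078 = -2081$)
$b = \frac{1}{1116} \approx 0.00089606$
$G{\left(s \right)} = 5 s^{3}$ ($G{\left(s \right)} = 5 s s^{2} = 5 s^{3}$)
$G{\left(b \right)} - R{\left(429 \right)} = \frac{5}{1389928896} - -2081 = 5 \cdot \frac{1}{1389928896} + 2081 = \frac{5}{1389928896} + 2081 = \frac{2892442032581}{1389928896}$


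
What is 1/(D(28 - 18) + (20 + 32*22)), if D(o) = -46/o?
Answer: 5/3597 ≈ 0.0013900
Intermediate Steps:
1/(D(28 - 18) + (20 + 32*22)) = 1/(-46/(28 - 18) + (20 + 32*22)) = 1/(-46/10 + (20 + 704)) = 1/(-46*⅒ + 724) = 1/(-23/5 + 724) = 1/(3597/5) = 5/3597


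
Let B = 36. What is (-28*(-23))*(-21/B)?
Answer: -1127/3 ≈ -375.67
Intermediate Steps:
(-28*(-23))*(-21/B) = (-28*(-23))*(-21/36) = 644*(-21*1/36) = 644*(-7/12) = -1127/3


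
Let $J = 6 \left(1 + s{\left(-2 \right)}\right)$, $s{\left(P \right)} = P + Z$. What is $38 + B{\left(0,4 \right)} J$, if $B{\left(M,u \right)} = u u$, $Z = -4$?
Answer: $-442$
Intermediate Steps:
$B{\left(M,u \right)} = u^{2}$
$s{\left(P \right)} = -4 + P$ ($s{\left(P \right)} = P - 4 = -4 + P$)
$J = -30$ ($J = 6 \left(1 - 6\right) = 6 \left(-5\right) = -30$)
$38 + B{\left(0,4 \right)} J = 38 + 4^{2} \left(-30\right) = 38 + 16 \left(-30\right) = 38 - 480 = -442$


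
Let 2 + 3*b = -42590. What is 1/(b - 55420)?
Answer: -3/208852 ≈ -1.4364e-5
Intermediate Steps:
b = -42592/3 (b = -⅔ + (⅓)*(-42590) = -⅔ - 42590/3 = -42592/3 ≈ -14197.)
1/(b - 55420) = 1/(-42592/3 - 55420) = 1/(-208852/3) = -3/208852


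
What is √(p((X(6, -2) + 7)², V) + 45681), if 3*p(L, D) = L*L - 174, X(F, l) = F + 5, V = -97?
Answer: √80615 ≈ 283.93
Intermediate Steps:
X(F, l) = 5 + F
p(L, D) = -58 + L²/3 (p(L, D) = (L*L - 174)/3 = (L² - 174)/3 = (-174 + L²)/3 = -58 + L²/3)
√(p((X(6, -2) + 7)², V) + 45681) = √((-58 + (((5 + 6) + 7)²)²/3) + 45681) = √((-58 + ((11 + 7)²)²/3) + 45681) = √((-58 + (18²)²/3) + 45681) = √((-58 + (⅓)*324²) + 45681) = √((-58 + (⅓)*104976) + 45681) = √((-58 + 34992) + 45681) = √(34934 + 45681) = √80615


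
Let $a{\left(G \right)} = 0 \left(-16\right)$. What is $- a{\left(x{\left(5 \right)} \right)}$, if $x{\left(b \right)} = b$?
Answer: $0$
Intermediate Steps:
$a{\left(G \right)} = 0$
$- a{\left(x{\left(5 \right)} \right)} = \left(-1\right) 0 = 0$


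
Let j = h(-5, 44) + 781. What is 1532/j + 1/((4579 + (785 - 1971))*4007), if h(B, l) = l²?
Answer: 1602207173/2841511959 ≈ 0.56386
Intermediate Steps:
j = 2717 (j = 44² + 781 = 1936 + 781 = 2717)
1532/j + 1/((4579 + (785 - 1971))*4007) = 1532/2717 + 1/((4579 + (785 - 1971))*4007) = 1532*(1/2717) + (1/4007)/(4579 - 1186) = 1532/2717 + (1/4007)/3393 = 1532/2717 + (1/3393)*(1/4007) = 1532/2717 + 1/13595751 = 1602207173/2841511959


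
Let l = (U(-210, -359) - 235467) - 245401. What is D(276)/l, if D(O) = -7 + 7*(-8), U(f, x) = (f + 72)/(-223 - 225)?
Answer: 14112/107714363 ≈ 0.00013101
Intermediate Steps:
U(f, x) = -9/56 - f/448 (U(f, x) = (72 + f)/(-448) = (72 + f)*(-1/448) = -9/56 - f/448)
D(O) = -63 (D(O) = -7 - 56 = -63)
l = -107714363/224 (l = ((-9/56 - 1/448*(-210)) - 235467) - 245401 = ((-9/56 + 15/32) - 235467) - 245401 = (69/224 - 235467) - 245401 = -52744539/224 - 245401 = -107714363/224 ≈ -4.8087e+5)
D(276)/l = -63/(-107714363/224) = -63*(-224/107714363) = 14112/107714363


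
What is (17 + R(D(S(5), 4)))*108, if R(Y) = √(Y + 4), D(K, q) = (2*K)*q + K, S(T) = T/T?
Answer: 1836 + 108*√13 ≈ 2225.4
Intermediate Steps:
S(T) = 1
D(K, q) = K + 2*K*q (D(K, q) = 2*K*q + K = K + 2*K*q)
R(Y) = √(4 + Y)
(17 + R(D(S(5), 4)))*108 = (17 + √(4 + 1*(1 + 2*4)))*108 = (17 + √(4 + 1*(1 + 8)))*108 = (17 + √(4 + 1*9))*108 = (17 + √(4 + 9))*108 = (17 + √13)*108 = 1836 + 108*√13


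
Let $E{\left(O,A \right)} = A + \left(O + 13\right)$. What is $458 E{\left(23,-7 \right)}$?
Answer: $13282$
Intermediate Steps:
$E{\left(O,A \right)} = 13 + A + O$ ($E{\left(O,A \right)} = A + \left(13 + O\right) = 13 + A + O$)
$458 E{\left(23,-7 \right)} = 458 \left(13 - 7 + 23\right) = 458 \cdot 29 = 13282$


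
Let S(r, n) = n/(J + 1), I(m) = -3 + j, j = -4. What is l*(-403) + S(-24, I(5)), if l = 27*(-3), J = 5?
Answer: 195851/6 ≈ 32642.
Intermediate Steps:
l = -81
I(m) = -7 (I(m) = -3 - 4 = -7)
S(r, n) = n/6 (S(r, n) = n/(5 + 1) = n/6)
l*(-403) + S(-24, I(5)) = -81*(-403) + (⅙)*(-7) = 32643 - 7/6 = 195851/6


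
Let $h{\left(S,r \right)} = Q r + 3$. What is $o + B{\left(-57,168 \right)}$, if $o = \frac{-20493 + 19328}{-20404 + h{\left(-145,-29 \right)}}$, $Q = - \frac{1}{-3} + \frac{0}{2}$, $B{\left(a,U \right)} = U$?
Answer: $\frac{10290471}{61232} \approx 168.06$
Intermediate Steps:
$Q = \frac{1}{3}$ ($Q = \left(-1\right) \left(- \frac{1}{3}\right) + 0 \cdot \frac{1}{2} = \frac{1}{3} + 0 = \frac{1}{3} \approx 0.33333$)
$h{\left(S,r \right)} = 3 + \frac{r}{3}$ ($h{\left(S,r \right)} = \frac{r}{3} + 3 = 3 + \frac{r}{3}$)
$o = \frac{3495}{61232}$ ($o = \frac{-20493 + 19328}{-20404 + \left(3 + \frac{1}{3} \left(-29\right)\right)} = - \frac{1165}{-20404 + \left(3 - \frac{29}{3}\right)} = - \frac{1165}{-20404 - \frac{20}{3}} = - \frac{1165}{- \frac{61232}{3}} = \left(-1165\right) \left(- \frac{3}{61232}\right) = \frac{3495}{61232} \approx 0.057078$)
$o + B{\left(-57,168 \right)} = \frac{3495}{61232} + 168 = \frac{10290471}{61232}$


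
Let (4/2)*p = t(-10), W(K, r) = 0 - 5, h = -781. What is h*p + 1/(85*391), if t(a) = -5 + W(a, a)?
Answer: 129782676/33235 ≈ 3905.0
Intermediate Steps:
W(K, r) = -5
t(a) = -10 (t(a) = -5 - 5 = -10)
p = -5 (p = (½)*(-10) = -5)
h*p + 1/(85*391) = -781*(-5) + 1/(85*391) = 3905 + (1/85)*(1/391) = 3905 + 1/33235 = 129782676/33235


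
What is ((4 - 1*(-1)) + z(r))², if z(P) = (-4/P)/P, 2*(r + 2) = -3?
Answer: 52441/2401 ≈ 21.841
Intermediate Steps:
r = -7/2 (r = -2 + (½)*(-3) = -2 - 3/2 = -7/2 ≈ -3.5000)
z(P) = -4/P²
((4 - 1*(-1)) + z(r))² = ((4 - 1*(-1)) - 4/(-7/2)²)² = ((4 + 1) - 4*4/49)² = (5 - 16/49)² = (229/49)² = 52441/2401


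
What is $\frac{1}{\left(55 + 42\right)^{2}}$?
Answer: $\frac{1}{9409} \approx 0.00010628$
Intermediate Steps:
$\frac{1}{\left(55 + 42\right)^{2}} = \frac{1}{97^{2}} = \frac{1}{9409}$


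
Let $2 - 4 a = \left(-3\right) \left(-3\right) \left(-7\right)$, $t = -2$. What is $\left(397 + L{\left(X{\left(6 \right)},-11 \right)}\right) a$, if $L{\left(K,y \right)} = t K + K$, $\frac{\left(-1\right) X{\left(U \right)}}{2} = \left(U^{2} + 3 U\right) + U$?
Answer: $\frac{33605}{4} \approx 8401.3$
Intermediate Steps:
$X{\left(U \right)} = - 8 U - 2 U^{2}$ ($X{\left(U \right)} = - 2 \left(\left(U^{2} + 3 U\right) + U\right) = - 2 \left(U^{2} + 4 U\right) = - 8 U - 2 U^{2}$)
$a = \frac{65}{4}$ ($a = \frac{1}{2} - \frac{\left(-3\right) \left(-3\right) \left(-7\right)}{4} = \frac{1}{2} - \frac{9 \left(-7\right)}{4} = \frac{1}{2} - - \frac{63}{4} = \frac{1}{2} + \frac{63}{4} = \frac{65}{4} \approx 16.25$)
$L{\left(K,y \right)} = - K$ ($L{\left(K,y \right)} = - 2 K + K = - K$)
$\left(397 + L{\left(X{\left(6 \right)},-11 \right)}\right) a = \left(397 - \left(-2\right) 6 \left(4 + 6\right)\right) \frac{65}{4} = \left(397 - \left(-2\right) 6 \cdot 10\right) \frac{65}{4} = \left(397 - -120\right) \frac{65}{4} = \left(397 + 120\right) \frac{65}{4} = 517 \cdot \frac{65}{4} = \frac{33605}{4}$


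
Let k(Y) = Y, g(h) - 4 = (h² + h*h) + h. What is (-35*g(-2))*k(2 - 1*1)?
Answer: -350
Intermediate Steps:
g(h) = 4 + h + 2*h² (g(h) = 4 + ((h² + h*h) + h) = 4 + ((h² + h²) + h) = 4 + (2*h² + h) = 4 + (h + 2*h²) = 4 + h + 2*h²)
(-35*g(-2))*k(2 - 1*1) = (-35*(4 - 2 + 2*(-2)²))*(2 - 1*1) = (-35*(4 - 2 + 2*4))*(2 - 1) = -35*(4 - 2 + 8)*1 = -35*10*1 = -350*1 = -350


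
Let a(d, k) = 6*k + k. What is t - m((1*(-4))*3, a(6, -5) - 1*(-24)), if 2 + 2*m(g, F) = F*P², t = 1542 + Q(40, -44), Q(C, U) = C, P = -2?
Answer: 1605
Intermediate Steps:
a(d, k) = 7*k
t = 1582 (t = 1542 + 40 = 1582)
m(g, F) = -1 + 2*F (m(g, F) = -1 + (F*(-2)²)/2 = -1 + (F*4)/2 = -1 + (4*F)/2 = -1 + 2*F)
t - m((1*(-4))*3, a(6, -5) - 1*(-24)) = 1582 - (-1 + 2*(7*(-5) - 1*(-24))) = 1582 - (-1 + 2*(-35 + 24)) = 1582 - (-1 + 2*(-11)) = 1582 - (-1 - 22) = 1582 - 1*(-23) = 1582 + 23 = 1605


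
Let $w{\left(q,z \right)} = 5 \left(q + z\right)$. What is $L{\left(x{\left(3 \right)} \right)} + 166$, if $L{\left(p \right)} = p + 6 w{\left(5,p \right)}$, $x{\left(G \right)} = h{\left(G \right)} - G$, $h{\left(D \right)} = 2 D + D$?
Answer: $502$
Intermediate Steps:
$w{\left(q,z \right)} = 5 q + 5 z$
$h{\left(D \right)} = 3 D$
$x{\left(G \right)} = 2 G$ ($x{\left(G \right)} = 3 G - G = 2 G$)
$L{\left(p \right)} = 150 + 31 p$ ($L{\left(p \right)} = p + 6 \left(5 \cdot 5 + 5 p\right) = p + 6 \left(25 + 5 p\right) = p + \left(150 + 30 p\right) = 150 + 31 p$)
$L{\left(x{\left(3 \right)} \right)} + 166 = \left(150 + 31 \cdot 2 \cdot 3\right) + 166 = \left(150 + 31 \cdot 6\right) + 166 = \left(150 + 186\right) + 166 = 336 + 166 = 502$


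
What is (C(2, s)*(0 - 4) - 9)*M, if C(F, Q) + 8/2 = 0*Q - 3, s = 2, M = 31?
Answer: 589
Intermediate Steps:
C(F, Q) = -7 (C(F, Q) = -4 + (0*Q - 3) = -4 + (0 - 3) = -4 - 3 = -7)
(C(2, s)*(0 - 4) - 9)*M = (-7*(0 - 4) - 9)*31 = (-7*(-4) - 9)*31 = (28 - 9)*31 = 19*31 = 589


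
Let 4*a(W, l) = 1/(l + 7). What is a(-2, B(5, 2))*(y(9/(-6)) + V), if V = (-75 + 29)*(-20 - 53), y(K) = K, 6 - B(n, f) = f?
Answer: 6713/88 ≈ 76.284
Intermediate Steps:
B(n, f) = 6 - f
V = 3358 (V = -46*(-73) = 3358)
a(W, l) = 1/(4*(7 + l)) (a(W, l) = 1/(4*(l + 7)) = 1/(4*(7 + l)))
a(-2, B(5, 2))*(y(9/(-6)) + V) = (1/(4*(7 + (6 - 1*2))))*(9/(-6) + 3358) = (1/(4*(7 + (6 - 2))))*(9*(-⅙) + 3358) = (1/(4*(7 + 4)))*(-3/2 + 3358) = ((¼)/11)*(6713/2) = ((¼)*(1/11))*(6713/2) = (1/44)*(6713/2) = 6713/88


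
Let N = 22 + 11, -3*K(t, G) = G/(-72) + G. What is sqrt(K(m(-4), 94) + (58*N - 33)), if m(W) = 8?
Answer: sqrt(599433)/18 ≈ 43.013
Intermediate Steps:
K(t, G) = -71*G/216 (K(t, G) = -(G/(-72) + G)/3 = -(G*(-1/72) + G)/3 = -(-G/72 + G)/3 = -71*G/216)
N = 33
sqrt(K(m(-4), 94) + (58*N - 33)) = sqrt(-71/216*94 + (58*33 - 33)) = sqrt(-3337/108 + (1914 - 33)) = sqrt(-3337/108 + 1881) = sqrt(199811/108) = sqrt(599433)/18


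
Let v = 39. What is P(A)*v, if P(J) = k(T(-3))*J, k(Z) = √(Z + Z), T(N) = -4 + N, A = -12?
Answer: -468*I*√14 ≈ -1751.1*I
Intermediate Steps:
k(Z) = √2*√Z (k(Z) = √(2*Z) = √2*√Z)
P(J) = I*J*√14 (P(J) = (√2*√(-4 - 3))*J = (√2*√(-7))*J = (√2*(I*√7))*J = (I*√14)*J = I*J*√14)
P(A)*v = (I*(-12)*√14)*39 = -12*I*√14*39 = -468*I*√14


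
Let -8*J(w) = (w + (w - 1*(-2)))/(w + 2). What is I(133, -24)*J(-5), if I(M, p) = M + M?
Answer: -266/3 ≈ -88.667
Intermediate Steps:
I(M, p) = 2*M
J(w) = -(2 + 2*w)/(8*(2 + w)) (J(w) = -(w + (w - 1*(-2)))/(8*(w + 2)) = -(w + (w + 2))/(8*(2 + w)) = -(w + (2 + w))/(8*(2 + w)) = -(2 + 2*w)/(8*(2 + w)))
I(133, -24)*J(-5) = (2*133)*((-1 - 1*(-5))/(4*(2 - 5))) = 266*((¼)*(-1 + 5)/(-3)) = 266*((¼)*(-⅓)*4) = 266*(-⅓) = -266/3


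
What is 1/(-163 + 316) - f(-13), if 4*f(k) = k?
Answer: 1993/612 ≈ 3.2565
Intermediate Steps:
f(k) = k/4
1/(-163 + 316) - f(-13) = 1/(-163 + 316) - (-13)/4 = 1/153 - 1*(-13/4) = 1/153 + 13/4 = 1993/612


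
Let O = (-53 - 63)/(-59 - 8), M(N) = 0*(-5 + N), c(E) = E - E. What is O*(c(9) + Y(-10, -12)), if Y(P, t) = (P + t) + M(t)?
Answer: -2552/67 ≈ -38.090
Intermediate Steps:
c(E) = 0
M(N) = 0
Y(P, t) = P + t (Y(P, t) = (P + t) + 0 = P + t)
O = 116/67 (O = -116/(-67) = -116*(-1/67) = 116/67 ≈ 1.7313)
O*(c(9) + Y(-10, -12)) = 116*(0 + (-10 - 12))/67 = 116*(0 - 22)/67 = (116/67)*(-22) = -2552/67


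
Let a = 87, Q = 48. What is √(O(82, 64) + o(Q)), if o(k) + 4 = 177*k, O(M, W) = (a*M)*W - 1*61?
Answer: √465007 ≈ 681.91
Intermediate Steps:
O(M, W) = -61 + 87*M*W (O(M, W) = (87*M)*W - 1*61 = 87*M*W - 61 = -61 + 87*M*W)
o(k) = -4 + 177*k
√(O(82, 64) + o(Q)) = √((-61 + 87*82*64) + (-4 + 177*48)) = √((-61 + 456576) + (-4 + 8496)) = √(456515 + 8492) = √465007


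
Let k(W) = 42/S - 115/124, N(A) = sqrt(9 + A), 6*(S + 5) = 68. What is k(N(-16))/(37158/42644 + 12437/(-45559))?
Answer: 43227700411/4534589666 ≈ 9.5329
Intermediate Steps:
S = 19/3 (S = -5 + (1/6)*68 = -5 + 34/3 = 19/3 ≈ 6.3333)
k(W) = 13439/2356 (k(W) = 42/(19/3) - 115/124 = 42*(3/19) - 115*1/124 = 126/19 - 115/124 = 13439/2356)
k(N(-16))/(37158/42644 + 12437/(-45559)) = 13439/(2356*(37158/42644 + 12437/(-45559))) = 13439/(2356*(37158*(1/42644) + 12437*(-1/45559))) = 13439/(2356*(18579/21322 - 12437/45559)) = 13439/(2356*(581258947/971408998)) = (13439/2356)*(971408998/581258947) = 43227700411/4534589666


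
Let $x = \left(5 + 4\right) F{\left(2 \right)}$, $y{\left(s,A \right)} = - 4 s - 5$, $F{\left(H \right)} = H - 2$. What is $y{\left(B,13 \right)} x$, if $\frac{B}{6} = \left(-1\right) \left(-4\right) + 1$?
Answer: $0$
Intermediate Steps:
$F{\left(H \right)} = -2 + H$
$B = 30$ ($B = 6 \left(\left(-1\right) \left(-4\right) + 1\right) = 6 \left(4 + 1\right) = 6 \cdot 5 = 30$)
$y{\left(s,A \right)} = -5 - 4 s$
$x = 0$ ($x = \left(5 + 4\right) \left(-2 + 2\right) = 9 \cdot 0 = 0$)
$y{\left(B,13 \right)} x = \left(-5 - 120\right) 0 = \left(-125\right) 0 = 0$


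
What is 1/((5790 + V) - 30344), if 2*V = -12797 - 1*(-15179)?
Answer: -1/23363 ≈ -4.2803e-5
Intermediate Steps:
V = 1191 (V = (-12797 - 1*(-15179))/2 = (-12797 + 15179)/2 = (1/2)*2382 = 1191)
1/((5790 + V) - 30344) = 1/((5790 + 1191) - 30344) = 1/(6981 - 30344) = 1/(-23363) = -1/23363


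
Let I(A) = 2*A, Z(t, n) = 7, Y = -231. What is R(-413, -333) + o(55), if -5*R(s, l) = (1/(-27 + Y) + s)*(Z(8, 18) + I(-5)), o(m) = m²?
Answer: 238839/86 ≈ 2777.2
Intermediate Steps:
R(s, l) = -1/430 + 3*s/5 (R(s, l) = -(1/(-27 - 231) + s)*(7 + 2*(-5))/5 = -(1/(-258) + s)*(7 - 10)/5 = -(-1/258 + s)*(-3)/5 = -(1/86 - 3*s)/5 = -1/430 + 3*s/5)
R(-413, -333) + o(55) = (-1/430 + (⅗)*(-413)) + 55² = (-1/430 - 1239/5) + 3025 = -21311/86 + 3025 = 238839/86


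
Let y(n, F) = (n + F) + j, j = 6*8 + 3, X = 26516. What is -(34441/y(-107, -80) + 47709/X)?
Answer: 226687283/901544 ≈ 251.44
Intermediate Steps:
j = 51 (j = 48 + 3 = 51)
y(n, F) = 51 + F + n (y(n, F) = (n + F) + 51 = (F + n) + 51 = 51 + F + n)
-(34441/y(-107, -80) + 47709/X) = -(34441/(51 - 80 - 107) + 47709/26516) = -(34441/(-136) + 47709*(1/26516)) = -(34441*(-1/136) + 47709/26516) = -(-34441/136 + 47709/26516) = -1*(-226687283/901544) = 226687283/901544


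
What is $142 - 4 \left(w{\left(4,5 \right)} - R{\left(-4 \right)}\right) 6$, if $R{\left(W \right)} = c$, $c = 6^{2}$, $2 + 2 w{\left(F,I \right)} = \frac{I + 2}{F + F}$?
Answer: $124605$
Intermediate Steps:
$w{\left(F,I \right)} = -1 + \frac{2 + I}{4 F}$ ($w{\left(F,I \right)} = -1 + \frac{\left(I + 2\right) \frac{1}{F + F}}{2} = -1 + \frac{\left(2 + I\right) \frac{1}{2 F}}{2} = -1 + \frac{\frac{1}{2} \frac{1}{F} \left(2 + I\right)}{2} = -1 + \frac{2 + I}{4 F}$)
$c = 36$
$R{\left(W \right)} = 36$
$142 - 4 \left(w{\left(4,5 \right)} - R{\left(-4 \right)}\right) 6 = 142 - 4 \left(\frac{2 + 5 - 16}{4 \cdot 4} - 36\right) 6 = 142 - 4 \left(\frac{1}{4} \cdot \frac{1}{4} \left(2 + 5 - 16\right) - 36\right) 6 = 142 - 4 \left(\frac{1}{4} \cdot \frac{1}{4} \left(-9\right) - 36\right) 6 = 142 - 4 \left(- \frac{9}{16} - 36\right) 6 = 142 \left(-4\right) \left(- \frac{585}{16}\right) 6 = 142 \cdot \frac{585}{4} \cdot 6 = 142 \cdot \frac{1755}{2} = 124605$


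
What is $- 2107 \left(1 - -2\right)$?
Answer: $-6321$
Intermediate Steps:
$- 2107 \left(1 - -2\right) = - 2107 \left(1 + 2\right) = \left(-2107\right) 3 = -6321$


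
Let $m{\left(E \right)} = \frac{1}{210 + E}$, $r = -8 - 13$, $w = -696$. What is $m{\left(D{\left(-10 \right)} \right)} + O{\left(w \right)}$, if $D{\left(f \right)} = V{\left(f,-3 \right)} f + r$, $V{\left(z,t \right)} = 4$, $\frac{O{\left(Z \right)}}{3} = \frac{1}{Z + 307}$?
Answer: $- \frac{58}{57961} \approx -0.0010007$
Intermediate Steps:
$O{\left(Z \right)} = \frac{3}{307 + Z}$ ($O{\left(Z \right)} = \frac{3}{Z + 307} = \frac{3}{307 + Z}$)
$r = -21$
$D{\left(f \right)} = -21 + 4 f$ ($D{\left(f \right)} = 4 f - 21 = -21 + 4 f$)
$m{\left(D{\left(-10 \right)} \right)} + O{\left(w \right)} = \frac{1}{210 + \left(-21 + 4 \left(-10\right)\right)} + \frac{3}{307 - 696} = \frac{1}{210 - 61} + \frac{3}{-389} = \frac{1}{210 - 61} + 3 \left(- \frac{1}{389}\right) = \frac{1}{149} - \frac{3}{389} = - \frac{58}{57961}$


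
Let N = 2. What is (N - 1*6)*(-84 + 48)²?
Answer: -5184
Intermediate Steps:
(N - 1*6)*(-84 + 48)² = (2 - 1*6)*(-84 + 48)² = (2 - 6)*(-36)² = -4*1296 = -5184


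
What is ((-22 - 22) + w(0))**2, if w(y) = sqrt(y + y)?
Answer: 1936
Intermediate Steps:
w(y) = sqrt(2)*sqrt(y) (w(y) = sqrt(2*y) = sqrt(2)*sqrt(y))
((-22 - 22) + w(0))**2 = ((-22 - 22) + sqrt(2)*sqrt(0))**2 = (-44 + sqrt(2)*0)**2 = (-44 + 0)**2 = (-44)**2 = 1936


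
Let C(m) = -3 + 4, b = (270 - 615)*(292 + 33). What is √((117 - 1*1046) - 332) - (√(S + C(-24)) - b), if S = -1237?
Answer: -112125 + I*√1261 - 2*I*√309 ≈ -1.1213e+5 + 0.35377*I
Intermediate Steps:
b = -112125 (b = -345*325 = -112125)
C(m) = 1
√((117 - 1*1046) - 332) - (√(S + C(-24)) - b) = √((117 - 1*1046) - 332) - (√(-1237 + 1) - 1*(-112125)) = √((117 - 1046) - 332) - (√(-1236) + 112125) = √(-929 - 332) - (2*I*√309 + 112125) = √(-1261) - (112125 + 2*I*√309) = I*√1261 + (-112125 - 2*I*√309) = -112125 + I*√1261 - 2*I*√309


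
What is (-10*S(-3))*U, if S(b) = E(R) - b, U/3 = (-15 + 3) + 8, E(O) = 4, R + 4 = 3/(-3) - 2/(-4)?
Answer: 840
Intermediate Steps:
R = -9/2 (R = -4 + (3/(-3) - 2/(-4)) = -4 + (3*(-1/3) - 2*(-1/4)) = -4 + (-1 + 1/2) = -4 - 1/2 = -9/2 ≈ -4.5000)
U = -12 (U = 3*((-15 + 3) + 8) = 3*(-12 + 8) = 3*(-4) = -12)
S(b) = 4 - b
(-10*S(-3))*U = -10*(4 - 1*(-3))*(-12) = -10*(4 + 3)*(-12) = -10*7*(-12) = -70*(-12) = 840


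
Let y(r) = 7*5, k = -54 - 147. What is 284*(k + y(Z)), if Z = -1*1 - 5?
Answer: -47144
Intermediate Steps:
k = -201
Z = -6 (Z = -1 - 5 = -6)
y(r) = 35
284*(k + y(Z)) = 284*(-201 + 35) = 284*(-166) = -47144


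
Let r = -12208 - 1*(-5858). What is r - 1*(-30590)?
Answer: 24240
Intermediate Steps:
r = -6350 (r = -12208 + 5858 = -6350)
r - 1*(-30590) = -6350 - 1*(-30590) = -6350 + 30590 = 24240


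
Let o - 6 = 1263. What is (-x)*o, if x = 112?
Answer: -142128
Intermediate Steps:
o = 1269 (o = 6 + 1263 = 1269)
(-x)*o = -1*112*1269 = -112*1269 = -142128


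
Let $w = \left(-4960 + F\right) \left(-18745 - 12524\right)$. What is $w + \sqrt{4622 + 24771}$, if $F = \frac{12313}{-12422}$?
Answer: $\frac{1926965664477}{12422} + \sqrt{29393} \approx 1.5513 \cdot 10^{8}$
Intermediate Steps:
$F = - \frac{12313}{12422}$ ($F = 12313 \left(- \frac{1}{12422}\right) = - \frac{12313}{12422} \approx -0.99123$)
$w = \frac{1926965664477}{12422}$ ($w = \left(-4960 - \frac{12313}{12422}\right) \left(-18745 - 12524\right) = \left(- \frac{61625433}{12422}\right) \left(-31269\right) = \frac{1926965664477}{12422} \approx 1.5513 \cdot 10^{8}$)
$w + \sqrt{4622 + 24771} = \frac{1926965664477}{12422} + \sqrt{4622 + 24771} = \frac{1926965664477}{12422} + \sqrt{29393}$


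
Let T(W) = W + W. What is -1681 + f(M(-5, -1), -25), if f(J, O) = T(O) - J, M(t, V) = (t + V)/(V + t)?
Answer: -1732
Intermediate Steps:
T(W) = 2*W
M(t, V) = 1 (M(t, V) = (V + t)/(V + t) = 1)
f(J, O) = -J + 2*O (f(J, O) = 2*O - J = -J + 2*O)
-1681 + f(M(-5, -1), -25) = -1681 + (-1*1 + 2*(-25)) = -1681 + (-1 - 50) = -1681 - 51 = -1732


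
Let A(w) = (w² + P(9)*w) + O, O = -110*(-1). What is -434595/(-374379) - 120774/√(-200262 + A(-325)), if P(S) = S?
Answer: 144865/124793 + 20129*I*√2707/2707 ≈ 1.1608 + 386.88*I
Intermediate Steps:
O = 110 (O = -22*(-5) = 110)
A(w) = 110 + w² + 9*w (A(w) = (w² + 9*w) + 110 = 110 + w² + 9*w)
-434595/(-374379) - 120774/√(-200262 + A(-325)) = -434595/(-374379) - 120774/√(-200262 + (110 + (-325)² + 9*(-325))) = -434595*(-1/374379) - 120774/√(-200262 + (110 + 105625 - 2925)) = 144865/124793 - 120774/√(-200262 + 102810) = 144865/124793 - 120774*(-I*√2707/16242) = 144865/124793 - (-20129)*I*√2707/2707 = 144865/124793 + 20129*I*√2707/2707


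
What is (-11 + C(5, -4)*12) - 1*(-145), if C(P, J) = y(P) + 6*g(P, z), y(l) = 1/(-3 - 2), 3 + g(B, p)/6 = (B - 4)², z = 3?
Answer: -3662/5 ≈ -732.40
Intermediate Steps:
g(B, p) = -18 + 6*(-4 + B)² (g(B, p) = -18 + 6*(B - 4)² = -18 + 6*(-4 + B)²)
y(l) = -⅕ (y(l) = 1/(-5) = -⅕)
C(P, J) = -541/5 + 36*(-4 + P)² (C(P, J) = -⅕ + 6*(-18 + 6*(-4 + P)²) = -⅕ + (-108 + 36*(-4 + P)²) = -541/5 + 36*(-4 + P)²)
(-11 + C(5, -4)*12) - 1*(-145) = (-11 + (-541/5 + 36*(-4 + 5)²)*12) - 1*(-145) = (-11 + (-541/5 + 36*1²)*12) + 145 = (-11 + (-541/5 + 36*1)*12) + 145 = (-11 + (-541/5 + 36)*12) + 145 = (-11 - 361/5*12) + 145 = (-11 - 4332/5) + 145 = -4387/5 + 145 = -3662/5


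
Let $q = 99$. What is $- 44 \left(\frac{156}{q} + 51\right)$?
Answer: $- \frac{6940}{3} \approx -2313.3$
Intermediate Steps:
$- 44 \left(\frac{156}{q} + 51\right) = - 44 \left(\frac{156}{99} + 51\right) = - 44 \left(156 \cdot \frac{1}{99} + 51\right) = - 44 \left(\frac{52}{33} + 51\right) = \left(-44\right) \frac{1735}{33} = - \frac{6940}{3}$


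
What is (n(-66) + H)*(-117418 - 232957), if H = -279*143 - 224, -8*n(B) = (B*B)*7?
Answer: 30785699375/2 ≈ 1.5393e+10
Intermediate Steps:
n(B) = -7*B²/8 (n(B) = -B*B*7/8 = -B²*7/8 = -7*B²/8)
H = -40121 (H = -39897 - 224 = -40121)
(n(-66) + H)*(-117418 - 232957) = (-7/8*(-66)² - 40121)*(-117418 - 232957) = (-7/8*4356 - 40121)*(-350375) = (-7623/2 - 40121)*(-350375) = -87865/2*(-350375) = 30785699375/2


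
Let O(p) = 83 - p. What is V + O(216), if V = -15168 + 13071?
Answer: -2230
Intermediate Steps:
V = -2097
V + O(216) = -2097 + (83 - 1*216) = -2097 + (83 - 216) = -2097 - 133 = -2230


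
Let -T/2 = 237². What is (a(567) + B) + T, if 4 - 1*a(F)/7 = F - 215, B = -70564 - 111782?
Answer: -297120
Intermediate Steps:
T = -112338 (T = -2*237² = -2*56169 = -112338)
B = -182346
a(F) = 1533 - 7*F (a(F) = 28 - 7*(F - 215) = 28 - 7*(-215 + F) = 28 + (1505 - 7*F) = 1533 - 7*F)
(a(567) + B) + T = ((1533 - 7*567) - 182346) - 112338 = ((1533 - 3969) - 182346) - 112338 = (-2436 - 182346) - 112338 = -184782 - 112338 = -297120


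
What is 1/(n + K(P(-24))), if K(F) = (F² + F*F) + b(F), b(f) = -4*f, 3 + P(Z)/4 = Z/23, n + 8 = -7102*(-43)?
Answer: 529/161855954 ≈ 3.2683e-6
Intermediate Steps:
n = 305378 (n = -8 - 7102*(-43) = -8 + 305386 = 305378)
P(Z) = -12 + 4*Z/23 (P(Z) = -12 + 4*(Z/23) = -12 + 4*Z/23)
K(F) = -4*F + 2*F² (K(F) = (F² + F*F) - 4*F = (F² + F²) - 4*F = 2*F² - 4*F = -4*F + 2*F²)
1/(n + K(P(-24))) = 1/(305378 + 2*(-12 + (4/23)*(-24))*(-2 + (-12 + (4/23)*(-24)))) = 1/(305378 + 2*(-12 - 96/23)*(-2 + (-12 - 96/23))) = 1/(305378 + 2*(-372/23)*(-2 - 372/23)) = 1/(305378 + 2*(-372/23)*(-418/23)) = 1/(305378 + 310992/529) = 1/(161855954/529) = 529/161855954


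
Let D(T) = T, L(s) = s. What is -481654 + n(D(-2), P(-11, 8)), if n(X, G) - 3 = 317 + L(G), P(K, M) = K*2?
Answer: -481356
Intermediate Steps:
P(K, M) = 2*K
n(X, G) = 320 + G (n(X, G) = 3 + (317 + G) = 320 + G)
-481654 + n(D(-2), P(-11, 8)) = -481654 + (320 + 2*(-11)) = -481654 + (320 - 22) = -481654 + 298 = -481356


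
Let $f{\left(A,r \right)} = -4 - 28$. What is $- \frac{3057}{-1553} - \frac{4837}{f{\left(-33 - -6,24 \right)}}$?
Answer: $\frac{7609685}{49696} \approx 153.12$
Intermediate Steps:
$f{\left(A,r \right)} = -32$ ($f{\left(A,r \right)} = -4 - 28 = -32$)
$- \frac{3057}{-1553} - \frac{4837}{f{\left(-33 - -6,24 \right)}} = - \frac{3057}{-1553} - \frac{4837}{-32} = \left(-3057\right) \left(- \frac{1}{1553}\right) - - \frac{4837}{32} = \frac{3057}{1553} + \frac{4837}{32} = \frac{7609685}{49696}$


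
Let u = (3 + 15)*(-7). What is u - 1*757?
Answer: -883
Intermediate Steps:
u = -126 (u = 18*(-7) = -126)
u - 1*757 = -126 - 1*757 = -126 - 757 = -883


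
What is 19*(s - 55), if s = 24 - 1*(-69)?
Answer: 722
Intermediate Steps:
s = 93 (s = 24 + 69 = 93)
19*(s - 55) = 19*(93 - 55) = 19*38 = 722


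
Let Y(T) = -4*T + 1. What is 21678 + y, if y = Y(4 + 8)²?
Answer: 23887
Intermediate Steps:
Y(T) = 1 - 4*T
y = 2209 (y = (1 - 4*(4 + 8))² = (1 - 4*12)² = (1 - 48)² = (-47)² = 2209)
21678 + y = 21678 + 2209 = 23887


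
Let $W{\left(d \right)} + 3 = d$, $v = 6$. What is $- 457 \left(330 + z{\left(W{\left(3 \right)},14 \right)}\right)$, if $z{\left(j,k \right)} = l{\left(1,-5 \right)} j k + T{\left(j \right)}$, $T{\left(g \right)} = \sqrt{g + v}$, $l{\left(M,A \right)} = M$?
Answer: $-150810 - 457 \sqrt{6} \approx -1.5193 \cdot 10^{5}$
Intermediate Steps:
$T{\left(g \right)} = \sqrt{6 + g}$ ($T{\left(g \right)} = \sqrt{g + 6} = \sqrt{6 + g}$)
$W{\left(d \right)} = -3 + d$
$z{\left(j,k \right)} = \sqrt{6 + j} + j k$ ($z{\left(j,k \right)} = 1 j k + \sqrt{6 + j} = j k + \sqrt{6 + j} = \sqrt{6 + j} + j k$)
$- 457 \left(330 + z{\left(W{\left(3 \right)},14 \right)}\right) = - 457 \left(330 + \left(\sqrt{6 + \left(-3 + 3\right)} + \left(-3 + 3\right) 14\right)\right) = - 457 \left(330 + \left(\sqrt{6 + 0} + 0 \cdot 14\right)\right) = - 457 \left(330 + \left(\sqrt{6} + 0\right)\right) = - 457 \left(330 + \sqrt{6}\right) = -150810 - 457 \sqrt{6}$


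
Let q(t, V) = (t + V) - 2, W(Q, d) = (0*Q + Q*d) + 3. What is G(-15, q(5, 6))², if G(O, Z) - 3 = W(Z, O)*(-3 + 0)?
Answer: 159201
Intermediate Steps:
W(Q, d) = 3 + Q*d (W(Q, d) = (0 + Q*d) + 3 = Q*d + 3 = 3 + Q*d)
q(t, V) = -2 + V + t (q(t, V) = (V + t) - 2 = -2 + V + t)
G(O, Z) = -6 - 3*O*Z (G(O, Z) = 3 + (3 + Z*O)*(-3 + 0) = 3 + (3 + O*Z)*(-3) = 3 + (-9 - 3*O*Z) = -6 - 3*O*Z)
G(-15, q(5, 6))² = (-6 - 3*(-15)*(-2 + 6 + 5))² = (-6 - 3*(-15)*9)² = (-6 + 405)² = 399² = 159201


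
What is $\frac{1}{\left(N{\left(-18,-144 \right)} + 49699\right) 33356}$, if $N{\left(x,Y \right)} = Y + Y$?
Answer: $\frac{1}{1648153316} \approx 6.0674 \cdot 10^{-10}$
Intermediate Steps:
$N{\left(x,Y \right)} = 2 Y$
$\frac{1}{\left(N{\left(-18,-144 \right)} + 49699\right) 33356} = \frac{1}{\left(2 \left(-144\right) + 49699\right) 33356} = \frac{1}{-288 + 49699} \cdot \frac{1}{33356} = \frac{1}{49411} \cdot \frac{1}{33356} = \frac{1}{1648153316}$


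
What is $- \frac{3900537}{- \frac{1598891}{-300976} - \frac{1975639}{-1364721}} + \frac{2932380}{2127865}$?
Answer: $- \frac{681825393826509534293196}{1181671546639421975} \approx -5.77 \cdot 10^{5}$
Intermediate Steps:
$- \frac{3900537}{- \frac{1598891}{-300976} - \frac{1975639}{-1364721}} + \frac{2932380}{2127865} = - \frac{3900537}{\left(-1598891\right) \left(- \frac{1}{300976}\right) - - \frac{1975639}{1364721}} + 2932380 \cdot \frac{1}{2127865} = - \frac{3900537}{\frac{1598891}{300976} + \frac{1975639}{1364721}} + \frac{586476}{425573} = - \frac{3900537}{\frac{2776660048075}{410748267696}} + \frac{586476}{425573} = \left(-3900537\right) \frac{410748267696}{2776660048075} + \frac{586476}{425573} = - \frac{1602138815834152752}{2776660048075} + \frac{586476}{425573} = - \frac{681825393826509534293196}{1181671546639421975}$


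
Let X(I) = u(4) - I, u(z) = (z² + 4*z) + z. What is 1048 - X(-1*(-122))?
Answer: 1134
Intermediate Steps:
u(z) = z² + 5*z
X(I) = 36 - I (X(I) = 4*(5 + 4) - I = 4*9 - I = 36 - I)
1048 - X(-1*(-122)) = 1048 - (36 - (-1)*(-122)) = 1048 - (36 - 1*122) = 1048 - (36 - 122) = 1048 - 1*(-86) = 1048 + 86 = 1134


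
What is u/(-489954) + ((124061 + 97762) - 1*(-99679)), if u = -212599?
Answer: 157521403507/489954 ≈ 3.2150e+5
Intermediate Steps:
u/(-489954) + ((124061 + 97762) - 1*(-99679)) = -212599/(-489954) + ((124061 + 97762) - 1*(-99679)) = -212599*(-1/489954) + (221823 + 99679) = 212599/489954 + 321502 = 157521403507/489954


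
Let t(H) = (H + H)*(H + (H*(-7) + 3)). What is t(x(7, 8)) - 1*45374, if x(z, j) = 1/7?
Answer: -2223296/49 ≈ -45373.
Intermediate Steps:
x(z, j) = ⅐
t(H) = 2*H*(3 - 6*H) (t(H) = (2*H)*(H + (-7*H + 3)) = (2*H)*(H + (3 - 7*H)) = (2*H)*(3 - 6*H) = 2*H*(3 - 6*H))
t(x(7, 8)) - 1*45374 = 6*(⅐)*(1 - 2*⅐) - 1*45374 = 6*(⅐)*(1 - 2/7) - 45374 = 6*(⅐)*(5/7) - 45374 = 30/49 - 45374 = -2223296/49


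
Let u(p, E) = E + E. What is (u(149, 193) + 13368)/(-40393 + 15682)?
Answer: -13754/24711 ≈ -0.55659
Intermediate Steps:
u(p, E) = 2*E
(u(149, 193) + 13368)/(-40393 + 15682) = (2*193 + 13368)/(-40393 + 15682) = (386 + 13368)/(-24711) = 13754*(-1/24711) = -13754/24711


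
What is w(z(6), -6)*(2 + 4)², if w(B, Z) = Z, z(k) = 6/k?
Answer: -216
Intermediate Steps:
w(z(6), -6)*(2 + 4)² = -6*(2 + 4)² = -6*6² = -6*36 = -216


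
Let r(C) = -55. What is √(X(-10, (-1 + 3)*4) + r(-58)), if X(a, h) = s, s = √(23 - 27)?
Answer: √(-55 + 2*I) ≈ 0.13482 + 7.4174*I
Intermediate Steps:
s = 2*I (s = √(-4) = 2*I ≈ 2.0*I)
X(a, h) = 2*I
√(X(-10, (-1 + 3)*4) + r(-58)) = √(2*I - 55) = √(-55 + 2*I)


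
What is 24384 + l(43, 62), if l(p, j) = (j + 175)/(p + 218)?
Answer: 2121487/87 ≈ 24385.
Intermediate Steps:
l(p, j) = (175 + j)/(218 + p)
24384 + l(43, 62) = 24384 + (175 + 62)/(218 + 43) = 24384 + 237/261 = 24384 + (1/261)*237 = 24384 + 79/87 = 2121487/87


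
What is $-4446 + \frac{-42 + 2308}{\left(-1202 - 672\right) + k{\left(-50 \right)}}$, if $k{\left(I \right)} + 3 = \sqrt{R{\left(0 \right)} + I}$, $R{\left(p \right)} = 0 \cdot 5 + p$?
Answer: $- \frac{1424391556}{320289} - \frac{1030 i \sqrt{2}}{320289} \approx -4447.2 - 0.0045479 i$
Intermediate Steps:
$R{\left(p \right)} = p$ ($R{\left(p \right)} = 0 + p = p$)
$k{\left(I \right)} = -3 + \sqrt{I}$ ($k{\left(I \right)} = -3 + \sqrt{0 + I} = -3 + \sqrt{I}$)
$-4446 + \frac{-42 + 2308}{\left(-1202 - 672\right) + k{\left(-50 \right)}} = -4446 + \frac{-42 + 2308}{\left(-1202 - 672\right) - \left(3 - \sqrt{-50}\right)} = -4446 + \frac{2266}{-1874 - \left(3 - 5 i \sqrt{2}\right)} = -4446 + \frac{2266}{-1877 + 5 i \sqrt{2}}$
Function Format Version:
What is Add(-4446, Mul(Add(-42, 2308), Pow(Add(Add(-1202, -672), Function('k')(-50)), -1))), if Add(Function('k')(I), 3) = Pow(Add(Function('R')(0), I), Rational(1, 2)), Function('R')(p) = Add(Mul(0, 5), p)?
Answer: Add(Rational(-1424391556, 320289), Mul(Rational(-1030, 320289), I, Pow(2, Rational(1, 2)))) ≈ Add(-4447.2, Mul(-0.0045479, I))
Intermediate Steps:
Function('R')(p) = p (Function('R')(p) = Add(0, p) = p)
Function('k')(I) = Add(-3, Pow(I, Rational(1, 2))) (Function('k')(I) = Add(-3, Pow(Add(0, I), Rational(1, 2))) = Add(-3, Pow(I, Rational(1, 2))))
Add(-4446, Mul(Add(-42, 2308), Pow(Add(Add(-1202, -672), Function('k')(-50)), -1))) = Add(-4446, Mul(Add(-42, 2308), Pow(Add(Add(-1202, -672), Add(-3, Pow(-50, Rational(1, 2)))), -1))) = Add(-4446, Mul(2266, Pow(Add(-1874, Add(-3, Mul(5, I, Pow(2, Rational(1, 2))))), -1))) = Add(-4446, Mul(2266, Pow(Add(-1877, Mul(5, I, Pow(2, Rational(1, 2)))), -1)))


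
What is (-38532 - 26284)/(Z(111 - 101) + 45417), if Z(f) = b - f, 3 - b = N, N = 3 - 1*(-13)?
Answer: -32408/22697 ≈ -1.4279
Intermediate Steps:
N = 16 (N = 3 + 13 = 16)
b = -13 (b = 3 - 1*16 = 3 - 16 = -13)
Z(f) = -13 - f
(-38532 - 26284)/(Z(111 - 101) + 45417) = (-38532 - 26284)/((-13 - (111 - 101)) + 45417) = -64816/((-13 - 1*10) + 45417) = -64816/((-13 - 10) + 45417) = -64816/(-23 + 45417) = -64816/45394 = -64816*1/45394 = -32408/22697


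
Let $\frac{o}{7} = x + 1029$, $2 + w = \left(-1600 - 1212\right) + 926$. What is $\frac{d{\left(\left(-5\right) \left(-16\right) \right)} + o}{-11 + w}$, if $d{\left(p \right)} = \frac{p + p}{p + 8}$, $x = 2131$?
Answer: $- \frac{243340}{20889} \approx -11.649$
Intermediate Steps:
$w = -1888$ ($w = -2 + \left(\left(-1600 - 1212\right) + 926\right) = -2 + \left(-2812 + 926\right) = -2 - 1886 = -1888$)
$d{\left(p \right)} = \frac{2 p}{8 + p}$
$o = 22120$ ($o = 7 \left(2131 + 1029\right) = 7 \cdot 3160 = 22120$)
$\frac{d{\left(\left(-5\right) \left(-16\right) \right)} + o}{-11 + w} = \frac{\frac{2 \left(\left(-5\right) \left(-16\right)\right)}{8 - -80} + 22120}{-11 - 1888} = \frac{2 \cdot 80 \frac{1}{8 + 80} + 22120}{-1899} = \left(2 \cdot 80 \cdot \frac{1}{88} + 22120\right) \left(- \frac{1}{1899}\right) = \left(\frac{20}{11} + 22120\right) \left(- \frac{1}{1899}\right) = \frac{243340}{11} \left(- \frac{1}{1899}\right) = - \frac{243340}{20889}$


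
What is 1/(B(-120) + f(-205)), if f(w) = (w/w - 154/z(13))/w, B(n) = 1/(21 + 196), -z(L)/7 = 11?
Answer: -44485/446 ≈ -99.742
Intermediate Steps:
z(L) = -77 (z(L) = -7*11 = -77)
B(n) = 1/217
f(w) = 3/w (f(w) = (w/w - 154/(-77))/w = (1 - 154*(-1/77))/w = (1 + 2)/w = 3/w)
1/(B(-120) + f(-205)) = 1/(1/217 + 3/(-205)) = 1/(1/217 + 3*(-1/205)) = 1/(1/217 - 3/205) = 1/(-446/44485) = -44485/446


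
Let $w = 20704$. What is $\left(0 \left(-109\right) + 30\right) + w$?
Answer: $20734$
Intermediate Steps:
$\left(0 \left(-109\right) + 30\right) + w = \left(0 \left(-109\right) + 30\right) + 20704 = \left(0 + 30\right) + 20704 = 30 + 20704 = 20734$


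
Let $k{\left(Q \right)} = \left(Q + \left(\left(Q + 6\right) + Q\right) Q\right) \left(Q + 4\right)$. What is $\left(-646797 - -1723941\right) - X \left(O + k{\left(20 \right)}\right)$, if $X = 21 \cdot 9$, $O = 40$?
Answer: $-3194256$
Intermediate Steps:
$X = 189$
$k{\left(Q \right)} = \left(4 + Q\right) \left(Q + Q \left(6 + 2 Q\right)\right)$ ($k{\left(Q \right)} = \left(Q + \left(\left(6 + Q\right) + Q\right) Q\right) \left(4 + Q\right) = \left(Q + \left(6 + 2 Q\right) Q\right) \left(4 + Q\right) = \left(Q + Q \left(6 + 2 Q\right)\right) \left(4 + Q\right) = \left(4 + Q\right) \left(Q + Q \left(6 + 2 Q\right)\right)$)
$\left(-646797 - -1723941\right) - X \left(O + k{\left(20 \right)}\right) = \left(-646797 - -1723941\right) - 189 \left(40 + 20 \left(28 + 2 \cdot 20^{2} + 15 \cdot 20\right)\right) = \left(-646797 + 1723941\right) - 189 \left(40 + 20 \left(28 + 2 \cdot 400 + 300\right)\right) = 1077144 - 189 \left(40 + 20 \left(28 + 800 + 300\right)\right) = 1077144 - 189 \left(40 + 20 \cdot 1128\right) = 1077144 - 189 \left(40 + 22560\right) = 1077144 - 189 \cdot 22600 = 1077144 - 4271400 = -3194256$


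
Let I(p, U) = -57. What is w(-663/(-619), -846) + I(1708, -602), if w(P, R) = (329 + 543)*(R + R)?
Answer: -1475481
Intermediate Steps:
w(P, R) = 1744*R (w(P, R) = 872*(2*R) = 1744*R)
w(-663/(-619), -846) + I(1708, -602) = 1744*(-846) - 57 = -1475424 - 57 = -1475481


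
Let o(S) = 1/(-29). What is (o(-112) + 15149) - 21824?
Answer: -193576/29 ≈ -6675.0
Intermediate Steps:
o(S) = -1/29
(o(-112) + 15149) - 21824 = (-1/29 + 15149) - 21824 = 439320/29 - 21824 = -193576/29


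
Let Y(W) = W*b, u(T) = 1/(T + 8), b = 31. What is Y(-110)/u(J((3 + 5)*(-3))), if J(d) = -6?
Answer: -6820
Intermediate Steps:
u(T) = 1/(8 + T)
Y(W) = 31*W (Y(W) = W*31 = 31*W)
Y(-110)/u(J((3 + 5)*(-3))) = (31*(-110))/(1/(8 - 6)) = -3410/(1/2) = -3410/½ = -3410*2 = -6820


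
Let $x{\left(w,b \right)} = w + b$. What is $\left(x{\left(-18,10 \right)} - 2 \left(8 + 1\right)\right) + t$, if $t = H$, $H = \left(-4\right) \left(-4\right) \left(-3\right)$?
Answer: $-74$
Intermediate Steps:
$x{\left(w,b \right)} = b + w$
$H = -48$ ($H = 16 \left(-3\right) = -48$)
$t = -48$
$\left(x{\left(-18,10 \right)} - 2 \left(8 + 1\right)\right) + t = \left(\left(10 - 18\right) - 2 \left(8 + 1\right)\right) - 48 = \left(-8 - 18\right) - 48 = -26 - 48 = -74$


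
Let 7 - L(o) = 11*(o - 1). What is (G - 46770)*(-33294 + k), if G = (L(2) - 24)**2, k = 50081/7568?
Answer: 5792371520623/3784 ≈ 1.5308e+9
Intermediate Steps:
L(o) = 18 - 11*o (L(o) = 7 - 11*(o - 1) = 7 - 11*(-1 + o) = 7 - (-11 + 11*o) = 7 + (11 - 11*o) = 18 - 11*o)
k = 50081/7568 (k = 50081*(1/7568) = 50081/7568 ≈ 6.6175)
G = 784 (G = ((18 - 11*2) - 24)**2 = ((18 - 22) - 24)**2 = (-4 - 24)**2 = (-28)**2 = 784)
(G - 46770)*(-33294 + k) = (784 - 46770)*(-33294 + 50081/7568) = -45986*(-251918911/7568) = 5792371520623/3784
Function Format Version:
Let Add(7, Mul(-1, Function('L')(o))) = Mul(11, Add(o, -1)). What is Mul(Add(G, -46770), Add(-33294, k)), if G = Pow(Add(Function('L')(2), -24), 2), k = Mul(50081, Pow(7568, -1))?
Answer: Rational(5792371520623, 3784) ≈ 1.5308e+9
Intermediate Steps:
Function('L')(o) = Add(18, Mul(-11, o)) (Function('L')(o) = Add(7, Mul(-1, Mul(11, Add(o, -1)))) = Add(7, Mul(-1, Mul(11, Add(-1, o)))) = Add(7, Mul(-1, Add(-11, Mul(11, o)))) = Add(7, Add(11, Mul(-11, o))) = Add(18, Mul(-11, o)))
k = Rational(50081, 7568) (k = Mul(50081, Rational(1, 7568)) = Rational(50081, 7568) ≈ 6.6175)
G = 784 (G = Pow(Add(Add(18, Mul(-11, 2)), -24), 2) = Pow(Add(Add(18, -22), -24), 2) = Pow(Add(-4, -24), 2) = Pow(-28, 2) = 784)
Mul(Add(G, -46770), Add(-33294, k)) = Mul(Add(784, -46770), Add(-33294, Rational(50081, 7568))) = Mul(-45986, Rational(-251918911, 7568)) = Rational(5792371520623, 3784)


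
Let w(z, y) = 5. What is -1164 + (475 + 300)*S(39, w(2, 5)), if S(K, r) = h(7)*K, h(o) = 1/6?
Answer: 7747/2 ≈ 3873.5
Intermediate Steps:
h(o) = ⅙
S(K, r) = K/6
-1164 + (475 + 300)*S(39, w(2, 5)) = -1164 + (475 + 300)*((⅙)*39) = -1164 + 775*(13/2) = -1164 + 10075/2 = 7747/2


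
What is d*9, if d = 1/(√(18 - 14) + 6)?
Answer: 9/8 ≈ 1.1250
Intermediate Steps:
d = ⅛ (d = 1/(√4 + 6) = 1/(2 + 6) = 1/8 = ⅛ ≈ 0.12500)
d*9 = (⅛)*9 = 9/8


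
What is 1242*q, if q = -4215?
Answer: -5235030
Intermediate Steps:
1242*q = 1242*(-4215) = -5235030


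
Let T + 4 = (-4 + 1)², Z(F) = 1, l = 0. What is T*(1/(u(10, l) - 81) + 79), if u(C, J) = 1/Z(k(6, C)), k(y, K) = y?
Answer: 6319/16 ≈ 394.94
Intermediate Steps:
u(C, J) = 1 (u(C, J) = 1/1 = 1)
T = 5 (T = -4 + (-4 + 1)² = -4 + (-3)² = -4 + 9 = 5)
T*(1/(u(10, l) - 81) + 79) = 5*(1/(1 - 81) + 79) = 5*(1/(-80) + 79) = 5*(-1/80 + 79) = 5*(6319/80) = 6319/16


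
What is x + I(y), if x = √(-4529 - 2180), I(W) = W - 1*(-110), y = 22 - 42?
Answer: 90 + I*√6709 ≈ 90.0 + 81.908*I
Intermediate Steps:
y = -20
I(W) = 110 + W (I(W) = W + 110 = 110 + W)
x = I*√6709 (x = √(-6709) = I*√6709 ≈ 81.908*I)
x + I(y) = I*√6709 + (110 - 20) = I*√6709 + 90 = 90 + I*√6709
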